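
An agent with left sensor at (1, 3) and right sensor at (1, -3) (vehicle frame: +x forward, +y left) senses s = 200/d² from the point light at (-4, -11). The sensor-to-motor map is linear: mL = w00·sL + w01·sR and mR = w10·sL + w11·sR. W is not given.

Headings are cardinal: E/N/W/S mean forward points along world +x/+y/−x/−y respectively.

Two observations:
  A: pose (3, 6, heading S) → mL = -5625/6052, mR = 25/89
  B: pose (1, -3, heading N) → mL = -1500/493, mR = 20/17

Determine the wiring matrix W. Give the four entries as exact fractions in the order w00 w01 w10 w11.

-1 -1/2 1/2 0

obs A: pose=(3,6,S) → sL=50/89, sR=25/34, mL=-5625/6052, mR=25/89
obs B: pose=(1,-3,N) → sL=40/17, sR=40/29, mL=-1500/493, mR=20/17
sensor matrix S = [[50/89, 25/34], [40/17, 40/29]]; det S = -712500/745909
solve [mL_A; mL_B] = S·[w00; w01] and [mR_A; mR_B] = S·[w10; w11]:
  w00 = -1, w01 = -1/2, w10 = 1/2, w11 = 0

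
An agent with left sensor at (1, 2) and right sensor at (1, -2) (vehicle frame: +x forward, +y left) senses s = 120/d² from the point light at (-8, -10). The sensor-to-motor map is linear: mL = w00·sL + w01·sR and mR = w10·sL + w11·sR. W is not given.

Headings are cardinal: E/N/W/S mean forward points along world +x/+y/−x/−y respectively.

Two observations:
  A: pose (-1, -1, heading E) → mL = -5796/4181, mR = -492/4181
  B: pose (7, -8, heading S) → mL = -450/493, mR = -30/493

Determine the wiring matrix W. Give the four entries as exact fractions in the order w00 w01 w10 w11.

-1/2 -1 -1 1/2

obs A: pose=(-1,-1,E) → sL=24/37, sR=120/113, mL=-5796/4181, mR=-492/4181
obs B: pose=(7,-8,S) → sL=12/29, sR=12/17, mL=-450/493, mR=-30/493
sensor matrix S = [[24/37, 120/113], [12/29, 12/17]]; det S = 38016/2061233
solve [mL_A; mL_B] = S·[w00; w01] and [mR_A; mR_B] = S·[w10; w11]:
  w00 = -1/2, w01 = -1, w10 = -1, w11 = 1/2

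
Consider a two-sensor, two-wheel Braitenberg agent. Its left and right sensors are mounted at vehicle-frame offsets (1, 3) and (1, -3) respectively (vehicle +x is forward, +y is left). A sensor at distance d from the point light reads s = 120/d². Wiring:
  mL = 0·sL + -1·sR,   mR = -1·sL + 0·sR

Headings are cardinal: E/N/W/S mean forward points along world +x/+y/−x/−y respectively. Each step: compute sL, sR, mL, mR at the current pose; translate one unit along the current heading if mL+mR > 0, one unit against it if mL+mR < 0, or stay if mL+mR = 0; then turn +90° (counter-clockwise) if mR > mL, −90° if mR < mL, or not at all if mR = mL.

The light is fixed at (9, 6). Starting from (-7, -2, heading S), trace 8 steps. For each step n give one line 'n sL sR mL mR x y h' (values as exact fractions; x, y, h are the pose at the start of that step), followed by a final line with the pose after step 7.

n=0: pose=(-7,-2,S); sL=12/25, sR=60/221; mL=-60/221, mR=-12/25; mL+mR=-4152/5525 → advance -1; mR−mL=-1152/5525 → turn -1·90°
n=1: pose=(-7,-1,W); sL=120/389, sR=24/61; mL=-24/61, mR=-120/389; mL+mR=-16656/23729 → advance -1; mR−mL=2016/23729 → turn +1·90°
n=2: pose=(-6,-1,S); sL=15/26, sR=30/97; mL=-30/97, mR=-15/26; mL+mR=-2235/2522 → advance -1; mR−mL=-675/2522 → turn -1·90°
n=3: pose=(-6,0,W); sL=120/337, sR=24/53; mL=-24/53, mR=-120/337; mL+mR=-14448/17861 → advance -1; mR−mL=1728/17861 → turn +1·90°
n=4: pose=(-5,0,S); sL=12/17, sR=60/169; mL=-60/169, mR=-12/17; mL+mR=-3048/2873 → advance -1; mR−mL=-1008/2873 → turn -1·90°
n=5: pose=(-5,1,W); sL=120/289, sR=120/229; mL=-120/229, mR=-120/289; mL+mR=-62160/66181 → advance -1; mR−mL=7200/66181 → turn +1·90°
n=6: pose=(-4,1,S); sL=15/17, sR=30/73; mL=-30/73, mR=-15/17; mL+mR=-1605/1241 → advance -1; mR−mL=-585/1241 → turn -1·90°
n=7: pose=(-4,2,W); sL=24/49, sR=120/197; mL=-120/197, mR=-24/49; mL+mR=-10608/9653 → advance -1; mR−mL=1152/9653 → turn +1·90°

0 12/25 60/221 -60/221 -12/25 -7 -2 S
1 120/389 24/61 -24/61 -120/389 -7 -1 W
2 15/26 30/97 -30/97 -15/26 -6 -1 S
3 120/337 24/53 -24/53 -120/337 -6 0 W
4 12/17 60/169 -60/169 -12/17 -5 0 S
5 120/289 120/229 -120/229 -120/289 -5 1 W
6 15/17 30/73 -30/73 -15/17 -4 1 S
7 24/49 120/197 -120/197 -24/49 -4 2 W
final -3 2 S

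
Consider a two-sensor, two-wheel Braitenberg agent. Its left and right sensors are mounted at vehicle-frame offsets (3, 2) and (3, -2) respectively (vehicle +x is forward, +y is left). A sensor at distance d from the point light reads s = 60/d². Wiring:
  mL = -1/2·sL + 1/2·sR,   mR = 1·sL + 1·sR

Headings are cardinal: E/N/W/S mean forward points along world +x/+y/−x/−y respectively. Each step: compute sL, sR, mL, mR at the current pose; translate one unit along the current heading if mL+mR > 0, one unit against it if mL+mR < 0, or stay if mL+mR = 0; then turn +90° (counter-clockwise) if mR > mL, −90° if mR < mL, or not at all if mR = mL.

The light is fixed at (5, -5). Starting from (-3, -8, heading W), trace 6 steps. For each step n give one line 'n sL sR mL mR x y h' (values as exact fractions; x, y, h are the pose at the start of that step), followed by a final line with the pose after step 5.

n=0: pose=(-3,-8,W); sL=30/73, sR=30/61; mL=180/4453, mR=4020/4453; mL+mR=4200/4453 → advance +1; mR−mL=3840/4453 → turn +1·90°
n=1: pose=(-4,-8,S); sL=12/17, sR=60/157; mL=-432/2669, mR=2904/2669; mL+mR=2472/2669 → advance +1; mR−mL=3336/2669 → turn +1·90°
n=2: pose=(-4,-9,E); sL=3/2, sR=5/6; mL=-1/3, mR=7/3; mL+mR=2 → advance +1; mR−mL=8/3 → turn +1·90°
n=3: pose=(-3,-9,N); sL=60/101, sR=60/37; mL=1920/3737, mR=8280/3737; mL+mR=10200/3737 → advance +1; mR−mL=6360/3737 → turn +1·90°
n=4: pose=(-3,-8,W); sL=30/73, sR=30/61; mL=180/4453, mR=4020/4453; mL+mR=4200/4453 → advance +1; mR−mL=3840/4453 → turn +1·90°
n=5: pose=(-4,-8,S); sL=12/17, sR=60/157; mL=-432/2669, mR=2904/2669; mL+mR=2472/2669 → advance +1; mR−mL=3336/2669 → turn +1·90°

0 30/73 30/61 180/4453 4020/4453 -3 -8 W
1 12/17 60/157 -432/2669 2904/2669 -4 -8 S
2 3/2 5/6 -1/3 7/3 -4 -9 E
3 60/101 60/37 1920/3737 8280/3737 -3 -9 N
4 30/73 30/61 180/4453 4020/4453 -3 -8 W
5 12/17 60/157 -432/2669 2904/2669 -4 -8 S
final -4 -9 E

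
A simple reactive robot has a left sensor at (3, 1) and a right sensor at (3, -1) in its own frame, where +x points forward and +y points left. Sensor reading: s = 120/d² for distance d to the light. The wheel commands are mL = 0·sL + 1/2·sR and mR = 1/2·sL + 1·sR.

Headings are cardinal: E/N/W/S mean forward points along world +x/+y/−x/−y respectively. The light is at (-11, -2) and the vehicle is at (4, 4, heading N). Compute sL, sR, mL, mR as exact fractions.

120/277 120/337 60/337 53460/93349

left sensor world pos  = (3, 7); dL² = 277
right sensor world pos = (5, 7); dR² = 337
sL = 120/277 = 120/277
sR = 120/337 = 120/337
mL = 0·sL + 1/2·sR = 60/337
mR = 1/2·sL + 1·sR = 53460/93349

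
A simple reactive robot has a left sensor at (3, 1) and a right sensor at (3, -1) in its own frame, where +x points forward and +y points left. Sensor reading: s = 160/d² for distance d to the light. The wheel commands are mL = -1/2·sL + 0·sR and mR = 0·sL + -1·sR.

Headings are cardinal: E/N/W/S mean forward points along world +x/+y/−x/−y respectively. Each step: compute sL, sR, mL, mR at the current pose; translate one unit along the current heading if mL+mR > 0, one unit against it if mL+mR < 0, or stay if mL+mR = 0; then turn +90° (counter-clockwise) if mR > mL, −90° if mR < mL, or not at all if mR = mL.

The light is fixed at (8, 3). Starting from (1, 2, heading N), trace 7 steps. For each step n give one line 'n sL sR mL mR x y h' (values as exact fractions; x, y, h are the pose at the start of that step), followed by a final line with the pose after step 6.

n=0: pose=(1,2,N); sL=40/17, sR=4; mL=-20/17, mR=-4; mL+mR=-88/17 → advance -1; mR−mL=-48/17 → turn -1·90°
n=1: pose=(1,1,E); sL=160/17, sR=32/5; mL=-80/17, mR=-32/5; mL+mR=-944/85 → advance -1; mR−mL=-144/85 → turn -1·90°
n=2: pose=(0,1,S); sL=80/37, sR=80/53; mL=-40/37, mR=-80/53; mL+mR=-5080/1961 → advance -1; mR−mL=-840/1961 → turn -1·90°
n=3: pose=(0,2,W); sL=32/25, sR=160/121; mL=-16/25, mR=-160/121; mL+mR=-5936/3025 → advance -1; mR−mL=-2064/3025 → turn -1·90°
n=4: pose=(1,2,N); sL=40/17, sR=4; mL=-20/17, mR=-4; mL+mR=-88/17 → advance -1; mR−mL=-48/17 → turn -1·90°
n=5: pose=(1,1,E); sL=160/17, sR=32/5; mL=-80/17, mR=-32/5; mL+mR=-944/85 → advance -1; mR−mL=-144/85 → turn -1·90°
n=6: pose=(0,1,S); sL=80/37, sR=80/53; mL=-40/37, mR=-80/53; mL+mR=-5080/1961 → advance -1; mR−mL=-840/1961 → turn -1·90°

0 40/17 4 -20/17 -4 1 2 N
1 160/17 32/5 -80/17 -32/5 1 1 E
2 80/37 80/53 -40/37 -80/53 0 1 S
3 32/25 160/121 -16/25 -160/121 0 2 W
4 40/17 4 -20/17 -4 1 2 N
5 160/17 32/5 -80/17 -32/5 1 1 E
6 80/37 80/53 -40/37 -80/53 0 1 S
final 0 2 W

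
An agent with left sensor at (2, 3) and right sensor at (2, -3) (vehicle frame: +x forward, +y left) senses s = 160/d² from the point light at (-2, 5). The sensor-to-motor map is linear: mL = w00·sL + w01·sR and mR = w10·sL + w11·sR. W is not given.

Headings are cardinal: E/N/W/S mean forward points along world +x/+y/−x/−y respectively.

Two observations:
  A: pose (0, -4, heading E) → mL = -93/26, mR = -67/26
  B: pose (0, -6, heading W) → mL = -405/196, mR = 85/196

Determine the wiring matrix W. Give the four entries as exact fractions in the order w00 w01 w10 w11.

-1 -1/2 -1 1/2

obs A: pose=(0,-4,E) → sL=40/13, sR=1, mL=-93/26, mR=-67/26
obs B: pose=(0,-6,W) → sL=40/49, sR=5/2, mL=-405/196, mR=85/196
sensor matrix S = [[40/13, 1], [40/49, 5/2]]; det S = 4380/637
solve [mL_A; mL_B] = S·[w00; w01] and [mR_A; mR_B] = S·[w10; w11]:
  w00 = -1, w01 = -1/2, w10 = -1, w11 = 1/2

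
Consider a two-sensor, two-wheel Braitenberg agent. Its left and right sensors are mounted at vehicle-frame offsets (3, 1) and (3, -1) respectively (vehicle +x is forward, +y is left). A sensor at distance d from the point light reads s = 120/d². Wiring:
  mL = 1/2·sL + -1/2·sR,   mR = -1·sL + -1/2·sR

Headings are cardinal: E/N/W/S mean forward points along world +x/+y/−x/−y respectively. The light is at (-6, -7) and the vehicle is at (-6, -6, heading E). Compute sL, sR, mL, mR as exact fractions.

120/13 40/3 -80/39 -620/39

left sensor world pos  = (-3, -5); dL² = 13
right sensor world pos = (-3, -7); dR² = 9
sL = 120/13 = 120/13
sR = 120/9 = 40/3
mL = 1/2·sL + -1/2·sR = -80/39
mR = -1·sL + -1/2·sR = -620/39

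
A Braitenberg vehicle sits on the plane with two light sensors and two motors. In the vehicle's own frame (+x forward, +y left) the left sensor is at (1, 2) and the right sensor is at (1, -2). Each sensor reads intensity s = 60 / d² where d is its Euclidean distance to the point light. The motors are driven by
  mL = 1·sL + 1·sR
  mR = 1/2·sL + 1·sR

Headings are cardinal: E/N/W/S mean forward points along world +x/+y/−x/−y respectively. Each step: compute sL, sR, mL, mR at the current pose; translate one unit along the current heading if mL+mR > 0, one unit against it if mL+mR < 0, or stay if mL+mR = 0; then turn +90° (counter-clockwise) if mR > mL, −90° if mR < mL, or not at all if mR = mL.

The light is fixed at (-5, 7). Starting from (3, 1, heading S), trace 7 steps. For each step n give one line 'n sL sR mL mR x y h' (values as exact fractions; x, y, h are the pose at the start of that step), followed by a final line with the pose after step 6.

0 60/149 12/17 2808/2533 2298/2533 3 1 S
1 6/13 30/37 612/481 501/481 3 0 W
2 60/61 20/39 3560/2379 2390/2379 2 0 N
3 3/4 15/32 39/32 27/32 2 1 E
4 60/149 12/17 2808/2533 2298/2533 3 1 S
5 6/13 30/37 612/481 501/481 3 0 W
6 60/61 20/39 3560/2379 2390/2379 2 0 N
final 2 1 E

n=0: pose=(3,1,S); sL=60/149, sR=12/17; mL=2808/2533, mR=2298/2533; mL+mR=5106/2533 → advance +1; mR−mL=-30/149 → turn -1·90°
n=1: pose=(3,0,W); sL=6/13, sR=30/37; mL=612/481, mR=501/481; mL+mR=1113/481 → advance +1; mR−mL=-3/13 → turn -1·90°
n=2: pose=(2,0,N); sL=60/61, sR=20/39; mL=3560/2379, mR=2390/2379; mL+mR=5950/2379 → advance +1; mR−mL=-30/61 → turn -1·90°
n=3: pose=(2,1,E); sL=3/4, sR=15/32; mL=39/32, mR=27/32; mL+mR=33/16 → advance +1; mR−mL=-3/8 → turn -1·90°
n=4: pose=(3,1,S); sL=60/149, sR=12/17; mL=2808/2533, mR=2298/2533; mL+mR=5106/2533 → advance +1; mR−mL=-30/149 → turn -1·90°
n=5: pose=(3,0,W); sL=6/13, sR=30/37; mL=612/481, mR=501/481; mL+mR=1113/481 → advance +1; mR−mL=-3/13 → turn -1·90°
n=6: pose=(2,0,N); sL=60/61, sR=20/39; mL=3560/2379, mR=2390/2379; mL+mR=5950/2379 → advance +1; mR−mL=-30/61 → turn -1·90°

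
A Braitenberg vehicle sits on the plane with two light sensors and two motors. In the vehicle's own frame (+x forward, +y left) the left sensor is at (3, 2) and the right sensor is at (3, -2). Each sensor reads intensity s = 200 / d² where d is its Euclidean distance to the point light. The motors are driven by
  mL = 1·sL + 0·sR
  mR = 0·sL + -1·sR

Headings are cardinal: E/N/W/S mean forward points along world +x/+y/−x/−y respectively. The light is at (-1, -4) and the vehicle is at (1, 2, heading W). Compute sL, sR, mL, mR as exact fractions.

left sensor world pos  = (-2, 0); dL² = 17
right sensor world pos = (-2, 4); dR² = 65
sL = 200/17 = 200/17
sR = 200/65 = 40/13
mL = 1·sL + 0·sR = 200/17
mR = 0·sL + -1·sR = -40/13

200/17 40/13 200/17 -40/13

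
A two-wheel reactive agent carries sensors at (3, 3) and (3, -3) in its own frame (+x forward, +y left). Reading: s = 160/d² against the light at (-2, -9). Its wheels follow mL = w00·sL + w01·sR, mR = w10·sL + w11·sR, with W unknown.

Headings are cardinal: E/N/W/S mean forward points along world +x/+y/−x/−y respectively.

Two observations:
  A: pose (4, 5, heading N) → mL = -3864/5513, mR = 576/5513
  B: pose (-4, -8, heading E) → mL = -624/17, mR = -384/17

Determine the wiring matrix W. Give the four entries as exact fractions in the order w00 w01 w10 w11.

-1/2 -1 1 -1

obs A: pose=(4,5,N) → sL=80/149, sR=16/37, mL=-3864/5513, mR=576/5513
obs B: pose=(-4,-8,E) → sL=160/17, sR=32, mL=-624/17, mR=-384/17
sensor matrix S = [[80/149, 16/37], [160/17, 32]]; det S = 1228800/93721
solve [mL_A; mL_B] = S·[w00; w01] and [mR_A; mR_B] = S·[w10; w11]:
  w00 = -1/2, w01 = -1, w10 = 1, w11 = -1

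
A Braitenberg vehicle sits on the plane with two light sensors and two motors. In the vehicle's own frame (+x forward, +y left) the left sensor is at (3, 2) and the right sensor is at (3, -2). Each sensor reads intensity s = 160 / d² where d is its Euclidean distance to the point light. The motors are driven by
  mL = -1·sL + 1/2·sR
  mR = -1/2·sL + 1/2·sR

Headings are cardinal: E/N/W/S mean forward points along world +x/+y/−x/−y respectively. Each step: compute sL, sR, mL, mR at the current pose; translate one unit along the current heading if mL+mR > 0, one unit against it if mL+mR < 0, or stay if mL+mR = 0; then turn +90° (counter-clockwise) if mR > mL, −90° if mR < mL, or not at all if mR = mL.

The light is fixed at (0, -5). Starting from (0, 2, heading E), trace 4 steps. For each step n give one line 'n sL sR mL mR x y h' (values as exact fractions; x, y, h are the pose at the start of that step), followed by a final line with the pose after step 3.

n=0: pose=(0,2,E); sL=16/9, sR=80/17; mL=88/153, mR=224/153; mL+mR=104/51 → advance +1; mR−mL=8/9 → turn +1·90°
n=1: pose=(1,2,N); sL=160/101, sR=160/109; mL=-9360/11009, mR=-640/11009; mL+mR=-10000/11009 → advance -1; mR−mL=80/101 → turn +1·90°
n=2: pose=(1,1,W); sL=8, sR=40/17; mL=-116/17, mR=-48/17; mL+mR=-164/17 → advance -1; mR−mL=4 → turn +1·90°
n=3: pose=(2,1,S); sL=32/5, sR=160/9; mL=112/45, mR=256/45; mL+mR=368/45 → advance +1; mR−mL=16/5 → turn +1·90°

0 16/9 80/17 88/153 224/153 0 2 E
1 160/101 160/109 -9360/11009 -640/11009 1 2 N
2 8 40/17 -116/17 -48/17 1 1 W
3 32/5 160/9 112/45 256/45 2 1 S
final 2 0 E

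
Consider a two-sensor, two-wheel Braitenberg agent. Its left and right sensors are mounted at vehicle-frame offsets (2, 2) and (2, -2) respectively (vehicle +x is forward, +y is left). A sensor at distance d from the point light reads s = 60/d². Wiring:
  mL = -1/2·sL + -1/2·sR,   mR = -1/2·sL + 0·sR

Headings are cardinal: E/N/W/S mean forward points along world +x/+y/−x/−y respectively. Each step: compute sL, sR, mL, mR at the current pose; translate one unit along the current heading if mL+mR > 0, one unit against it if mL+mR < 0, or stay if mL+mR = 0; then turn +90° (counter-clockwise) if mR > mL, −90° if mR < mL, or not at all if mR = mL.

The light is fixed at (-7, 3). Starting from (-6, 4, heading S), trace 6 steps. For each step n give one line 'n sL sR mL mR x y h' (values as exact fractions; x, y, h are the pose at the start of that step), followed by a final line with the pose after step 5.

n=0: pose=(-6,4,S); sL=6, sR=30; mL=-18, mR=-3; mL+mR=-21 → advance -1; mR−mL=15 → turn +1·90°
n=1: pose=(-6,5,E); sL=12/5, sR=20/3; mL=-68/15, mR=-6/5; mL+mR=-86/15 → advance -1; mR−mL=10/3 → turn +1·90°
n=2: pose=(-7,5,N); sL=3, sR=3; mL=-3, mR=-3/2; mL+mR=-9/2 → advance -1; mR−mL=3/2 → turn +1·90°
n=3: pose=(-7,4,W); sL=12, sR=60/13; mL=-108/13, mR=-6; mL+mR=-186/13 → advance -1; mR−mL=30/13 → turn +1·90°
n=4: pose=(-6,4,S); sL=6, sR=30; mL=-18, mR=-3; mL+mR=-21 → advance -1; mR−mL=15 → turn +1·90°
n=5: pose=(-6,5,E); sL=12/5, sR=20/3; mL=-68/15, mR=-6/5; mL+mR=-86/15 → advance -1; mR−mL=10/3 → turn +1·90°

0 6 30 -18 -3 -6 4 S
1 12/5 20/3 -68/15 -6/5 -6 5 E
2 3 3 -3 -3/2 -7 5 N
3 12 60/13 -108/13 -6 -7 4 W
4 6 30 -18 -3 -6 4 S
5 12/5 20/3 -68/15 -6/5 -6 5 E
final -7 5 N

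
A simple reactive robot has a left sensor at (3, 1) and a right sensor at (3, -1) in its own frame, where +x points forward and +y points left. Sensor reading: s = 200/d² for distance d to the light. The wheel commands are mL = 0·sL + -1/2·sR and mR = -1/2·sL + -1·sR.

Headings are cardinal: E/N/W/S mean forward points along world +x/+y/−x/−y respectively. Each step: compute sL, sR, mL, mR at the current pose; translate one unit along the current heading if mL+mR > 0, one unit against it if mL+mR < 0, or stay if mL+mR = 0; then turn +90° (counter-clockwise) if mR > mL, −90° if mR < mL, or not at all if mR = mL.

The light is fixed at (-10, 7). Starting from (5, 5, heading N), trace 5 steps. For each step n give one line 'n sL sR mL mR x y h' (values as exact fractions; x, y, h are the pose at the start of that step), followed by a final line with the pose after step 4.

n=0: pose=(5,5,N); sL=200/197, sR=200/257; mL=-100/257, mR=-65100/50629; mL+mR=-84800/50629 → advance -1; mR−mL=-45400/50629 → turn -1·90°
n=1: pose=(5,4,E); sL=25/41, sR=10/17; mL=-5/17, mR=-1245/1394; mL+mR=-1655/1394 → advance -1; mR−mL=-835/1394 → turn -1·90°
n=2: pose=(4,4,S); sL=200/261, sR=40/41; mL=-20/41, mR=-14540/10701; mL+mR=-19760/10701 → advance -1; mR−mL=-9320/10701 → turn -1·90°
n=3: pose=(4,5,W); sL=20/13, sR=100/61; mL=-50/61, mR=-1910/793; mL+mR=-2560/793 → advance -1; mR−mL=-1260/793 → turn -1·90°
n=4: pose=(5,5,N); sL=200/197, sR=200/257; mL=-100/257, mR=-65100/50629; mL+mR=-84800/50629 → advance -1; mR−mL=-45400/50629 → turn -1·90°

0 200/197 200/257 -100/257 -65100/50629 5 5 N
1 25/41 10/17 -5/17 -1245/1394 5 4 E
2 200/261 40/41 -20/41 -14540/10701 4 4 S
3 20/13 100/61 -50/61 -1910/793 4 5 W
4 200/197 200/257 -100/257 -65100/50629 5 5 N
final 5 4 E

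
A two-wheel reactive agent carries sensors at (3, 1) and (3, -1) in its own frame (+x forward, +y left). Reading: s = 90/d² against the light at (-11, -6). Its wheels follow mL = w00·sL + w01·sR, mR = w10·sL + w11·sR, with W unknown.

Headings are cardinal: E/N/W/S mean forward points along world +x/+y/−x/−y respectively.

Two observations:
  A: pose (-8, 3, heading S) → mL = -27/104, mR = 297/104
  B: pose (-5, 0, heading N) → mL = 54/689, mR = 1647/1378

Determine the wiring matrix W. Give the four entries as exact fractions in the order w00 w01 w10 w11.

obs A: pose=(-8,3,S) → sL=45/26, sR=9/4, mL=-27/104, mR=297/104
obs B: pose=(-5,0,N) → sL=45/53, sR=9/13, mL=54/689, mR=1647/1378
sensor matrix S = [[45/26, 9/4], [45/53, 9/13]]; det S = -25515/35828
solve [mL_A; mL_B] = S·[w00; w01] and [mR_A; mR_B] = S·[w10; w11]:
  w00 = 1/2, w01 = -1/2, w10 = 1, w11 = 1/2

1/2 -1/2 1 1/2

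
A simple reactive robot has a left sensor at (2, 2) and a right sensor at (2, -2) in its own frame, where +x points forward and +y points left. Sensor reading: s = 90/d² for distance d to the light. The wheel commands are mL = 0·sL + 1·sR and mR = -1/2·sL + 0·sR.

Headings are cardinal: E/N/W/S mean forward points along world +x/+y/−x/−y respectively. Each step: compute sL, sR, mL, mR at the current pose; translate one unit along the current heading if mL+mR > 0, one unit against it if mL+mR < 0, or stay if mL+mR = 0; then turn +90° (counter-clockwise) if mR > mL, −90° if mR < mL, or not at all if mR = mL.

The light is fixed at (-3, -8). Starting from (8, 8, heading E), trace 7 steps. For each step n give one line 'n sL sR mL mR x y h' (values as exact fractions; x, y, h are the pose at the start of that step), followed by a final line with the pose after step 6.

n=0: pose=(8,8,E); sL=90/493, sR=18/73; mL=18/73, mR=-45/493; mL+mR=5589/35989 → advance +1; mR−mL=-12159/35989 → turn -1·90°
n=1: pose=(9,8,S); sL=45/196, sR=45/148; mL=45/148, mR=-45/392; mL+mR=2745/14504 → advance +1; mR−mL=-6075/14504 → turn -1·90°
n=2: pose=(9,7,W); sL=90/269, sR=90/389; mL=90/389, mR=-45/269; mL+mR=6705/104641 → advance +1; mR−mL=-41715/104641 → turn -1·90°
n=3: pose=(8,7,N); sL=9/37, sR=45/229; mL=45/229, mR=-9/74; mL+mR=1269/16946 → advance +1; mR−mL=-5391/16946 → turn -1·90°
n=4: pose=(8,8,E); sL=90/493, sR=18/73; mL=18/73, mR=-45/493; mL+mR=5589/35989 → advance +1; mR−mL=-12159/35989 → turn -1·90°
n=5: pose=(9,8,S); sL=45/196, sR=45/148; mL=45/148, mR=-45/392; mL+mR=2745/14504 → advance +1; mR−mL=-6075/14504 → turn -1·90°
n=6: pose=(9,7,W); sL=90/269, sR=90/389; mL=90/389, mR=-45/269; mL+mR=6705/104641 → advance +1; mR−mL=-41715/104641 → turn -1·90°

0 90/493 18/73 18/73 -45/493 8 8 E
1 45/196 45/148 45/148 -45/392 9 8 S
2 90/269 90/389 90/389 -45/269 9 7 W
3 9/37 45/229 45/229 -9/74 8 7 N
4 90/493 18/73 18/73 -45/493 8 8 E
5 45/196 45/148 45/148 -45/392 9 8 S
6 90/269 90/389 90/389 -45/269 9 7 W
final 8 7 N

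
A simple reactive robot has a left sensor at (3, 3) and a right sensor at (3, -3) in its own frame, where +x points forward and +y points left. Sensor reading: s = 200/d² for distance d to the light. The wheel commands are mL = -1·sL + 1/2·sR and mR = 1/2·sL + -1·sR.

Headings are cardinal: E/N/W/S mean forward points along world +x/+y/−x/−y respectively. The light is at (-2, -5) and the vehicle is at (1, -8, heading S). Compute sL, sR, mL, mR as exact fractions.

25/9 50/9 0 -25/6

left sensor world pos  = (4, -11); dL² = 72
right sensor world pos = (-2, -11); dR² = 36
sL = 200/72 = 25/9
sR = 200/36 = 50/9
mL = -1·sL + 1/2·sR = 0
mR = 1/2·sL + -1·sR = -25/6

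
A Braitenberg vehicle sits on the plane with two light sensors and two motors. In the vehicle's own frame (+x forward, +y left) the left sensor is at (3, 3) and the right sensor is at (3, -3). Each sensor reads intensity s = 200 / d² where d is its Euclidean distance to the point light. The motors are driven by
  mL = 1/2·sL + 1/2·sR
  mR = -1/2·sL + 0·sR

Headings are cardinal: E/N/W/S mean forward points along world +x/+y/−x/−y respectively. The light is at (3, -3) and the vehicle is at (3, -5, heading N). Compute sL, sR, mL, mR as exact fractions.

20 20 20 -10

left sensor world pos  = (0, -2); dL² = 10
right sensor world pos = (6, -2); dR² = 10
sL = 200/10 = 20
sR = 200/10 = 20
mL = 1/2·sL + 1/2·sR = 20
mR = -1/2·sL + 0·sR = -10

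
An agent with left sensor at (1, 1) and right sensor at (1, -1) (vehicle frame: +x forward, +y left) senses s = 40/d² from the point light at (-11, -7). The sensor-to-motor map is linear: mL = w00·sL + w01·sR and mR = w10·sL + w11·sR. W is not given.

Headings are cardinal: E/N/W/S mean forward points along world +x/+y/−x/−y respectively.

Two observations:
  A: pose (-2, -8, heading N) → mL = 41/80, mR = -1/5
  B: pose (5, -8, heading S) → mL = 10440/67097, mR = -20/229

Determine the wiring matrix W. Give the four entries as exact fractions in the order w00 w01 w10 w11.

1/2 1/2 0 -1/2

obs A: pose=(-2,-8,N) → sL=5/8, sR=2/5, mL=41/80, mR=-1/5
obs B: pose=(5,-8,S) → sL=40/293, sR=40/229, mL=10440/67097, mR=-20/229
sensor matrix S = [[5/8, 2/5], [40/293, 40/229]]; det S = 3661/67097
solve [mL_A; mL_B] = S·[w00; w01] and [mR_A; mR_B] = S·[w10; w11]:
  w00 = 1/2, w01 = 1/2, w10 = 0, w11 = -1/2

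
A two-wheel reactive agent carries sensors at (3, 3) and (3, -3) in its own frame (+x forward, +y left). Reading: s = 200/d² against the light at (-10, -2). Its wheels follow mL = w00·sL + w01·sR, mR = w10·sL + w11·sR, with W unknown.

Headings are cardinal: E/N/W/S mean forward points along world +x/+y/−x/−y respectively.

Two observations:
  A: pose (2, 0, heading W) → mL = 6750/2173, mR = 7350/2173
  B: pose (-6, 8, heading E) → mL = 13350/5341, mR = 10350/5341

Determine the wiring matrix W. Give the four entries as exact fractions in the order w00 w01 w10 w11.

obs A: pose=(2,0,W) → sL=100/41, sR=100/53, mL=6750/2173, mR=7350/2173
obs B: pose=(-6,8,E) → sL=100/109, sR=100/49, mL=13350/5341, mR=10350/5341
sensor matrix S = [[100/41, 100/53], [100/109, 100/49]]; det S = 37680000/11605993
solve [mL_A; mL_B] = S·[w00; w01] and [mR_A; mR_B] = S·[w10; w11]:
  w00 = 1/2, w01 = 1, w10 = 1, w11 = 1/2

1/2 1 1 1/2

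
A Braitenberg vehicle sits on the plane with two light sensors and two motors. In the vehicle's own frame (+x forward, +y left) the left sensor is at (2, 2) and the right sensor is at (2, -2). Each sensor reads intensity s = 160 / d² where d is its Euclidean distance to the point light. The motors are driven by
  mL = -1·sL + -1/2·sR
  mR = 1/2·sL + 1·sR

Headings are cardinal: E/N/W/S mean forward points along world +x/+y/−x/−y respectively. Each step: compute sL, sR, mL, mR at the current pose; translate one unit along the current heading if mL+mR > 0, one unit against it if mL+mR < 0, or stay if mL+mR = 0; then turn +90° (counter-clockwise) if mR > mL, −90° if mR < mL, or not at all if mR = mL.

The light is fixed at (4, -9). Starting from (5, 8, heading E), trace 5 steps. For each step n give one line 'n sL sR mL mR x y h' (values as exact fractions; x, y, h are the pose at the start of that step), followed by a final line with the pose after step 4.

0 16/37 80/117 -3352/4329 3896/4329 5 8 E
1 160/361 160/377 -89200/136097 87920/136097 6 8 N
2 40/49 40/81 -4220/3969 3580/3969 6 7 W
3 160/221 160/197 -49200/43537 51120/43537 7 7 S
4 80/157 80/97 -14040/15229 16440/15229 7 6 E
final 8 6 N

n=0: pose=(5,8,E); sL=16/37, sR=80/117; mL=-3352/4329, mR=3896/4329; mL+mR=544/4329 → advance +1; mR−mL=2416/1443 → turn +1·90°
n=1: pose=(6,8,N); sL=160/361, sR=160/377; mL=-89200/136097, mR=87920/136097; mL+mR=-1280/136097 → advance -1; mR−mL=177120/136097 → turn +1·90°
n=2: pose=(6,7,W); sL=40/49, sR=40/81; mL=-4220/3969, mR=3580/3969; mL+mR=-640/3969 → advance -1; mR−mL=2600/1323 → turn +1·90°
n=3: pose=(7,7,S); sL=160/221, sR=160/197; mL=-49200/43537, mR=51120/43537; mL+mR=1920/43537 → advance +1; mR−mL=100320/43537 → turn +1·90°
n=4: pose=(7,6,E); sL=80/157, sR=80/97; mL=-14040/15229, mR=16440/15229; mL+mR=2400/15229 → advance +1; mR−mL=30480/15229 → turn +1·90°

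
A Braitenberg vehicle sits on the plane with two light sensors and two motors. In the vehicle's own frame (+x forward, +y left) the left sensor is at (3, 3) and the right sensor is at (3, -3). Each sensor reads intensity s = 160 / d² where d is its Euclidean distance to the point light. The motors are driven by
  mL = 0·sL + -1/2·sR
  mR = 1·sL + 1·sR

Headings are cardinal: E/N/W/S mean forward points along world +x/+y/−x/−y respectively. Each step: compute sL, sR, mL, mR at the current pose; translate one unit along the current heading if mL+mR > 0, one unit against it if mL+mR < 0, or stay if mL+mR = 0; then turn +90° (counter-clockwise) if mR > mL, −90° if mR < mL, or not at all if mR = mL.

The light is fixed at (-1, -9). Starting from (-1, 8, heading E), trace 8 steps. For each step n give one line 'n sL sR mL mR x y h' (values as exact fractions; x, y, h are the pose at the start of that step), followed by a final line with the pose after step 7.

0 160/409 32/41 -16/41 19648/16769 -1 8 E
1 40/101 5/13 -5/26 1025/1313 0 8 N
2 160/229 32/89 -16/89 21568/20381 0 9 W
3 80/117 80/117 -40/117 160/117 -1 9 S
4 160/409 32/41 -16/41 19648/16769 -1 8 E
5 40/101 5/13 -5/26 1025/1313 0 8 N
6 160/229 32/89 -16/89 21568/20381 0 9 W
7 80/117 80/117 -40/117 160/117 -1 9 S
final -1 8 E

n=0: pose=(-1,8,E); sL=160/409, sR=32/41; mL=-16/41, mR=19648/16769; mL+mR=13104/16769 → advance +1; mR−mL=26192/16769 → turn +1·90°
n=1: pose=(0,8,N); sL=40/101, sR=5/13; mL=-5/26, mR=1025/1313; mL+mR=1545/2626 → advance +1; mR−mL=2555/2626 → turn +1·90°
n=2: pose=(0,9,W); sL=160/229, sR=32/89; mL=-16/89, mR=21568/20381; mL+mR=17904/20381 → advance +1; mR−mL=25232/20381 → turn +1·90°
n=3: pose=(-1,9,S); sL=80/117, sR=80/117; mL=-40/117, mR=160/117; mL+mR=40/39 → advance +1; mR−mL=200/117 → turn +1·90°
n=4: pose=(-1,8,E); sL=160/409, sR=32/41; mL=-16/41, mR=19648/16769; mL+mR=13104/16769 → advance +1; mR−mL=26192/16769 → turn +1·90°
n=5: pose=(0,8,N); sL=40/101, sR=5/13; mL=-5/26, mR=1025/1313; mL+mR=1545/2626 → advance +1; mR−mL=2555/2626 → turn +1·90°
n=6: pose=(0,9,W); sL=160/229, sR=32/89; mL=-16/89, mR=21568/20381; mL+mR=17904/20381 → advance +1; mR−mL=25232/20381 → turn +1·90°
n=7: pose=(-1,9,S); sL=80/117, sR=80/117; mL=-40/117, mR=160/117; mL+mR=40/39 → advance +1; mR−mL=200/117 → turn +1·90°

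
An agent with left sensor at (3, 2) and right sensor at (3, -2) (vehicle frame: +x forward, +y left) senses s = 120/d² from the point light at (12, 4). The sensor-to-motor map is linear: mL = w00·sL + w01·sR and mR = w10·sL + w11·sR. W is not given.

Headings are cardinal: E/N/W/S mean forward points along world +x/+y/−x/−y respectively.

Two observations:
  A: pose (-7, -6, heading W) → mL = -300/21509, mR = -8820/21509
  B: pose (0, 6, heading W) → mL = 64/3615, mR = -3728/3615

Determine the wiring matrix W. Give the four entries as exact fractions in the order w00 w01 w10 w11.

1/2 -1/2 -1 -1

obs A: pose=(-7,-6,W) → sL=30/157, sR=30/137, mL=-300/21509, mR=-8820/21509
obs B: pose=(0,6,W) → sL=8/15, sR=120/241, mL=64/3615, mR=-3728/3615
sensor matrix S = [[30/157, 30/137], [8/15, 120/241]]; det S = -112192/5183669
solve [mL_A; mL_B] = S·[w00; w01] and [mR_A; mR_B] = S·[w10; w11]:
  w00 = 1/2, w01 = -1/2, w10 = -1, w11 = -1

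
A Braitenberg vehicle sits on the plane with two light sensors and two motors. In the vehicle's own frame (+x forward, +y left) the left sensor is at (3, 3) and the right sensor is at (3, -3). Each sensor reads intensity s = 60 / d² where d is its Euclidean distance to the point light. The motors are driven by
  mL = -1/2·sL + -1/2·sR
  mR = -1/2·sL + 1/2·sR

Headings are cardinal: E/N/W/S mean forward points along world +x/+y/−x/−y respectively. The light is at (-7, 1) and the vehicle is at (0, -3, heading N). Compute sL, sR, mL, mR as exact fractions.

60/17 60/101 -3540/1717 -2520/1717

left sensor world pos  = (-3, 0); dL² = 17
right sensor world pos = (3, 0); dR² = 101
sL = 60/17 = 60/17
sR = 60/101 = 60/101
mL = -1/2·sL + -1/2·sR = -3540/1717
mR = -1/2·sL + 1/2·sR = -2520/1717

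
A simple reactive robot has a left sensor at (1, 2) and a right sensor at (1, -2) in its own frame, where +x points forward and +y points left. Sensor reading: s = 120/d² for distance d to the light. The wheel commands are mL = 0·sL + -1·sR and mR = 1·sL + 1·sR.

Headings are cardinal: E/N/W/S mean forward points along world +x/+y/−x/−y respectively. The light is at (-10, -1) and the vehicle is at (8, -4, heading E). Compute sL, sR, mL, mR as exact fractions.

left sensor world pos  = (9, -2); dL² = 362
right sensor world pos = (9, -6); dR² = 386
sL = 120/362 = 60/181
sR = 120/386 = 60/193
mL = 0·sL + -1·sR = -60/193
mR = 1·sL + 1·sR = 22440/34933

60/181 60/193 -60/193 22440/34933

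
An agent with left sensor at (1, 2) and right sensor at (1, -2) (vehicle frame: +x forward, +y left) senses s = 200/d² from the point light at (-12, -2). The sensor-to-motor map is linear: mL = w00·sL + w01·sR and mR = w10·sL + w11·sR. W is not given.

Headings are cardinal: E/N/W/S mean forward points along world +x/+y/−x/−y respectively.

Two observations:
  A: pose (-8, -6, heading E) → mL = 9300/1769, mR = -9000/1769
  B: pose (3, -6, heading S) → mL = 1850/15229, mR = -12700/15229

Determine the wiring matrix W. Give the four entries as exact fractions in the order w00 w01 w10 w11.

obs A: pose=(-8,-6,E) → sL=200/29, sR=200/61, mL=9300/1769, mR=-9000/1769
obs B: pose=(3,-6,S) → sL=100/157, sR=100/97, mL=1850/15229, mR=-12700/15229
sensor matrix S = [[200/29, 200/61], [100/157, 100/97]]; det S = 135280000/26940101
solve [mL_A; mL_B] = S·[w00; w01] and [mR_A; mR_B] = S·[w10; w11]:
  w00 = 1, w01 = -1/2, w10 = -1/2, w11 = -1/2

1 -1/2 -1/2 -1/2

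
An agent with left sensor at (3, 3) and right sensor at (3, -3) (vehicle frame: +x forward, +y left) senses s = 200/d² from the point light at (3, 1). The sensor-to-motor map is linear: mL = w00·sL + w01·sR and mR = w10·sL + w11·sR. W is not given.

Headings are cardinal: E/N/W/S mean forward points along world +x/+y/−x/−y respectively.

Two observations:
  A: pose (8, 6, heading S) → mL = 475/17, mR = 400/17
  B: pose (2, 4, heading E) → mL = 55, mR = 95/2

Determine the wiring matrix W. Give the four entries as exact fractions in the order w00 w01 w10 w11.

1 1 -1/2 1

obs A: pose=(8,6,S) → sL=50/17, sR=25, mL=475/17, mR=400/17
obs B: pose=(2,4,E) → sL=5, sR=50, mL=55, mR=95/2
sensor matrix S = [[50/17, 25], [5, 50]]; det S = 375/17
solve [mL_A; mL_B] = S·[w00; w01] and [mR_A; mR_B] = S·[w10; w11]:
  w00 = 1, w01 = 1, w10 = -1/2, w11 = 1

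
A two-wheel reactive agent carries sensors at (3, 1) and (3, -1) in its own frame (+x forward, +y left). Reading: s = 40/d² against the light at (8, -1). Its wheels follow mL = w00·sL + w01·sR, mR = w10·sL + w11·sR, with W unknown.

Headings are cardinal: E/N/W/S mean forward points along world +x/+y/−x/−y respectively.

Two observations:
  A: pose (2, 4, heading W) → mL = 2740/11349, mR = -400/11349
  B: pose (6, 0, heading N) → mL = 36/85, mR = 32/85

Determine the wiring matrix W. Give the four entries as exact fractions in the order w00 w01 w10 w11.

obs A: pose=(2,4,W) → sL=40/97, sR=40/117, mL=2740/11349, mR=-400/11349
obs B: pose=(6,0,N) → sL=8/5, sR=40/17, mL=36/85, mR=32/85
sensor matrix S = [[40/97, 40/117], [8/5, 40/17]]; det S = 81664/192933
solve [mL_A; mL_B] = S·[w00; w01] and [mR_A; mR_B] = S·[w10; w11]:
  w00 = 1, w01 = -1/2, w10 = -1/2, w11 = 1/2

1 -1/2 -1/2 1/2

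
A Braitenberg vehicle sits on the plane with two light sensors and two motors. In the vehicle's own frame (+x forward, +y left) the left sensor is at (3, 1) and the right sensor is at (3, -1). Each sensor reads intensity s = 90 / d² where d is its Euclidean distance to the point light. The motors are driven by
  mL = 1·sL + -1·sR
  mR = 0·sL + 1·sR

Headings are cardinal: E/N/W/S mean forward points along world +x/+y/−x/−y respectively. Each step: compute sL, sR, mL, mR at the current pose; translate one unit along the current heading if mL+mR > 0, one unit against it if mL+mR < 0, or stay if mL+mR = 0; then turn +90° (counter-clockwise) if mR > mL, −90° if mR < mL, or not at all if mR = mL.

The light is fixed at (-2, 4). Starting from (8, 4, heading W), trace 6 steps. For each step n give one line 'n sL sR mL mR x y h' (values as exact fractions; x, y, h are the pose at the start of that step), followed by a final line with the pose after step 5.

n=0: pose=(8,4,W); sL=9/5, sR=9/5; mL=0, mR=9/5; mL+mR=9/5 → advance +1; mR−mL=9/5 → turn +1·90°
n=1: pose=(7,4,S); sL=90/109, sR=90/73; mL=-3240/7957, mR=90/73; mL+mR=90/109 → advance +1; mR−mL=13050/7957 → turn +1·90°
n=2: pose=(7,3,E); sL=5/8, sR=45/74; mL=5/296, mR=45/74; mL+mR=5/8 → advance +1; mR−mL=175/296 → turn +1·90°
n=3: pose=(8,3,N); sL=18/17, sR=18/25; mL=144/425, mR=18/25; mL+mR=18/17 → advance +1; mR−mL=162/425 → turn +1·90°
n=4: pose=(8,4,W); sL=9/5, sR=9/5; mL=0, mR=9/5; mL+mR=9/5 → advance +1; mR−mL=9/5 → turn +1·90°
n=5: pose=(7,4,S); sL=90/109, sR=90/73; mL=-3240/7957, mR=90/73; mL+mR=90/109 → advance +1; mR−mL=13050/7957 → turn +1·90°

0 9/5 9/5 0 9/5 8 4 W
1 90/109 90/73 -3240/7957 90/73 7 4 S
2 5/8 45/74 5/296 45/74 7 3 E
3 18/17 18/25 144/425 18/25 8 3 N
4 9/5 9/5 0 9/5 8 4 W
5 90/109 90/73 -3240/7957 90/73 7 4 S
final 7 3 E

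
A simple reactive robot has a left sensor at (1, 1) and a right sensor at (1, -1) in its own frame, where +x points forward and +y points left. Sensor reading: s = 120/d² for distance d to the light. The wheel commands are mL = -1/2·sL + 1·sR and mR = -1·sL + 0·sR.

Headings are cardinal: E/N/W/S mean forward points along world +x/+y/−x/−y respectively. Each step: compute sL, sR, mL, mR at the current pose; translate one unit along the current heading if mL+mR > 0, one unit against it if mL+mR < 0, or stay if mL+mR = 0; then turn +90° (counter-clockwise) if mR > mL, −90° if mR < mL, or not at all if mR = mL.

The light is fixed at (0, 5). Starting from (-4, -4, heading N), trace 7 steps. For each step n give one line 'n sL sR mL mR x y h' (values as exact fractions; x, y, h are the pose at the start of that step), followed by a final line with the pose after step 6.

n=0: pose=(-4,-4,N); sL=120/89, sR=120/73; mL=6300/6497, mR=-120/89; mL+mR=-2460/6497 → advance -1; mR−mL=-15060/6497 → turn -1·90°
n=1: pose=(-4,-5,E); sL=4/3, sR=12/13; mL=10/39, mR=-4/3; mL+mR=-14/13 → advance -1; mR−mL=-62/39 → turn -1·90°
n=2: pose=(-5,-5,S); sL=120/137, sR=120/157; mL=7020/21509, mR=-120/137; mL+mR=-11820/21509 → advance -1; mR−mL=-25860/21509 → turn -1·90°
n=3: pose=(-5,-4,W); sL=15/17, sR=6/5; mL=129/170, mR=-15/17; mL+mR=-21/170 → advance -1; mR−mL=-279/170 → turn -1·90°
n=4: pose=(-4,-4,N); sL=120/89, sR=120/73; mL=6300/6497, mR=-120/89; mL+mR=-2460/6497 → advance -1; mR−mL=-15060/6497 → turn -1·90°
n=5: pose=(-4,-5,E); sL=4/3, sR=12/13; mL=10/39, mR=-4/3; mL+mR=-14/13 → advance -1; mR−mL=-62/39 → turn -1·90°
n=6: pose=(-5,-5,S); sL=120/137, sR=120/157; mL=7020/21509, mR=-120/137; mL+mR=-11820/21509 → advance -1; mR−mL=-25860/21509 → turn -1·90°

0 120/89 120/73 6300/6497 -120/89 -4 -4 N
1 4/3 12/13 10/39 -4/3 -4 -5 E
2 120/137 120/157 7020/21509 -120/137 -5 -5 S
3 15/17 6/5 129/170 -15/17 -5 -4 W
4 120/89 120/73 6300/6497 -120/89 -4 -4 N
5 4/3 12/13 10/39 -4/3 -4 -5 E
6 120/137 120/157 7020/21509 -120/137 -5 -5 S
final -5 -4 W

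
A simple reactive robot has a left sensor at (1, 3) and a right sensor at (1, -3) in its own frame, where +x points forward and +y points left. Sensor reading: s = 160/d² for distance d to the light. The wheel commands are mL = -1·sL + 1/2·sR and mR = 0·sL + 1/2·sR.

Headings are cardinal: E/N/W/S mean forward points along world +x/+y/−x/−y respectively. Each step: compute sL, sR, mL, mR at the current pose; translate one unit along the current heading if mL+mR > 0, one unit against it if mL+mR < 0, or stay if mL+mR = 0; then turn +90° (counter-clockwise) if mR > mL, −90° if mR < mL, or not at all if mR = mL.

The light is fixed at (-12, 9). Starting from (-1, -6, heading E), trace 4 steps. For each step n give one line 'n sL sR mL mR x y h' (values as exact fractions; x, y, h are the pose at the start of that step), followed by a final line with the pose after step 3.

n=0: pose=(-1,-6,E); sL=5/9, sR=40/117; mL=-5/13, mR=20/117; mL+mR=-25/117 → advance -1; mR−mL=5/9 → turn +1·90°
n=1: pose=(-2,-6,N); sL=32/49, sR=32/73; mL=-1552/3577, mR=16/73; mL+mR=-768/3577 → advance -1; mR−mL=32/49 → turn +1·90°
n=2: pose=(-2,-7,W); sL=80/221, sR=16/25; mL=-232/5525, mR=8/25; mL+mR=1536/5525 → advance +1; mR−mL=80/221 → turn +1·90°
n=3: pose=(-3,-7,S); sL=160/433, sR=32/65; mL=-3472/28145, mR=16/65; mL+mR=3456/28145 → advance +1; mR−mL=160/433 → turn +1·90°

0 5/9 40/117 -5/13 20/117 -1 -6 E
1 32/49 32/73 -1552/3577 16/73 -2 -6 N
2 80/221 16/25 -232/5525 8/25 -2 -7 W
3 160/433 32/65 -3472/28145 16/65 -3 -7 S
final -3 -8 E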